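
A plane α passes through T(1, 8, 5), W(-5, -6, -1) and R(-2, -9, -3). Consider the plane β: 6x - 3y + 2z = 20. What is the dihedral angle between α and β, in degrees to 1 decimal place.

55.3

TW = (-6, -14, -6), TR = (-3, -17, -8); a normal to α is TW × TR = (10, -30, 60).
Using T: α has equation 10x - 30y + 60z = 70.
cos θ = |n₁·n₂| / (|n₁||n₂|) = |270| / (√4600 · √49).
θ = arccos(0.56870) ≈ 55.3°.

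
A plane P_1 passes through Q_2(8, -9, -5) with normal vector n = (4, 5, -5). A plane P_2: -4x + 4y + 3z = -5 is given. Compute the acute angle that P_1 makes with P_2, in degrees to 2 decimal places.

77.79

P_1: n·r = n·Q_2 gives 4x + 5y - 5z = 12.
cos θ = |n₁·n₂| / (|n₁||n₂|) = |-11| / (√66 · √41).
θ = arccos(0.21146) ≈ 77.79°.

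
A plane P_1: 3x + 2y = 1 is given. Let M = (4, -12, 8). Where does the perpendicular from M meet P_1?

Foot = M − λn with λ = (n·M − d)/|n|² = (-12 − 1)/13 = -1.
Foot = (4, -12, 8) − (-1)·(3, 2, 0) = (7, -10, 8).

(7, -10, 8)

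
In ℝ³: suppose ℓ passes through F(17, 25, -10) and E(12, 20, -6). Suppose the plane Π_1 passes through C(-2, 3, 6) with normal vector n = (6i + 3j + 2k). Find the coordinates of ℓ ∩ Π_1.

(-3, 5, 6)

A direction vector for ℓ is E − F = (-5, -5, 4).
Π_1: n·r = n·C gives 6x + 3y + 2z = 9.
Substitute r = (17, 25, -10) + t(-5, -5, 4) into the plane: 157 + (-37)t = 9, so t = 4.
Intersection: (17, 25, -10) + 4·(-5, -5, 4) = (-3, 5, 6).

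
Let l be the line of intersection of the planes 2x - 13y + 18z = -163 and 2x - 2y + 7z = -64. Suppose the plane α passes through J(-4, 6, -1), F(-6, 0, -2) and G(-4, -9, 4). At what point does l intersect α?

Direction of l: (2, -13, 18) × (2, -2, 7) = (-55, 22, 22).
A point on l: solving the two plane equations with x = 12 gives (12, -5, -14).
JF = (-2, -6, -1), JG = (0, -15, 5); a normal to α is JF × JG = (-45, 10, 30).
Using J: α has equation -45x + 10y + 30z = 210.
Substitute r = (12, -5, -14) + t(-55, 22, 22) into the plane: -1010 + 3355t = 210, so t = 4/11.
Intersection: (12, -5, -14) + (4/11)·(-55, 22, 22) = (-8, 3, -6).

(-8, 3, -6)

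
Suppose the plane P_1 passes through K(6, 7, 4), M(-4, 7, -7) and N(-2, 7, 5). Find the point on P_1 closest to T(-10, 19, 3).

(-10, 7, 3)

KM = (-10, 0, -11), KN = (-8, 0, 1); a normal to P_1 is KM × KN = (0, 98, 0).
Using K: P_1 has equation 98y = 686.
Foot = T − λn with λ = (n·T − d)/|n|² = (1862 − 686)/9604 = 6/49.
Foot = (-10, 19, 3) − (6/49)·(0, 98, 0) = (-10, 7, 3).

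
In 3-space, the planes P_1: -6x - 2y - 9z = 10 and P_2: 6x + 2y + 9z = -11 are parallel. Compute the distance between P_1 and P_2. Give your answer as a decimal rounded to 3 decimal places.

0.091

Rescale P_2 by 1/(-1): -6x - 2y - 9z = 11. Then distance = |10 − 11| / √121 ≈ 0.091.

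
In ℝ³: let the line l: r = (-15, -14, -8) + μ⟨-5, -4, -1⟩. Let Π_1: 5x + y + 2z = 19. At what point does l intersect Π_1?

(5, 2, -4)

Substitute r = (-15, -14, -8) + t(-5, -4, -1) into the plane: -105 + (-31)t = 19, so t = -4.
Intersection: (-15, -14, -8) + (-4)·(-5, -4, -1) = (5, 2, -4).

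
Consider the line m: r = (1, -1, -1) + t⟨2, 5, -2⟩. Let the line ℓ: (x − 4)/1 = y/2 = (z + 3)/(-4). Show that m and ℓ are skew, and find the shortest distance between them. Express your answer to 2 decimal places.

2.34

ℓ has direction (1, 2, -4) through (4, 0, -3).
Common perpendicular direction n = (2, 5, -2) × (1, 2, -4) = (-16, 6, -1).
With w = (4, 0, -3) − (1, -1, -1) = (3, 1, -2), w · n = -40.
Since n ≠ 0 the lines are not parallel, and w · n = -40 ≠ 0 so they do not intersect; hence they are skew.
Distance = |w · n| / |n| = |-40| / √293 ≈ 2.34.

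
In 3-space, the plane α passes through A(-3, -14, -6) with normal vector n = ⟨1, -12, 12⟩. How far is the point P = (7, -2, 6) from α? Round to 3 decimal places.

α: n·r = n·A gives x - 12y + 12z = 93.
n·P − d = (1)·(7) + (-12)·(-2) + (12)·(6) − 93 = 10; |n| = √289.
Distance = |10| / √289 = 10/√289 ≈ 0.588.

0.588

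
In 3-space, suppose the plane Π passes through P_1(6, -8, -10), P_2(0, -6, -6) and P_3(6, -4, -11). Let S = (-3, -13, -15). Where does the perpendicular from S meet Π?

P_1P_2 = (-6, 2, 4), P_1P_3 = (0, 4, -1); a normal to Π is P_1P_2 × P_1P_3 = (-18, -6, -24).
Using P_1: Π has equation -18x - 6y - 24z = 180.
Foot = S − λn with λ = (n·S − d)/|n|² = (492 − 180)/936 = 1/3.
Foot = (-3, -13, -15) − (1/3)·(-18, -6, -24) = (3, -11, -7).

(3, -11, -7)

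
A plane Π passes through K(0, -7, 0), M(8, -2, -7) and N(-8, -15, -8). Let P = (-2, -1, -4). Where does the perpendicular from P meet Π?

(2, -6, -3)

KM = (8, 5, -7), KN = (-8, -8, -8); a normal to Π is KM × KN = (-96, 120, -24).
Using K: Π has equation -96x + 120y - 24z = -840.
Foot = P − λn with λ = (n·P − d)/|n|² = (168 − (-840))/24192 = 1/24.
Foot = (-2, -1, -4) − (1/24)·(-96, 120, -24) = (2, -6, -3).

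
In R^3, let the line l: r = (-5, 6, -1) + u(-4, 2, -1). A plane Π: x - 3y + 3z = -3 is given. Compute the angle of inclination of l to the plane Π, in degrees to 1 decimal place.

40.6

sin θ = |n·v| / (|n||v|) = |-13| / (√19 · √21) = 0.65081.
θ ≈ 40.6°.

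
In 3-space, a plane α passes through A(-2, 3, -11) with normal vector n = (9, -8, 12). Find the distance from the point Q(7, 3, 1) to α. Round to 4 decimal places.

α: n·r = n·A gives 9x - 8y + 12z = -174.
n·Q − d = (9)·(7) + (-8)·(3) + (12)·(1) − (-174) = 225; |n| = √289.
Distance = |225| / √289 = 225/√289 ≈ 13.2353.

13.2353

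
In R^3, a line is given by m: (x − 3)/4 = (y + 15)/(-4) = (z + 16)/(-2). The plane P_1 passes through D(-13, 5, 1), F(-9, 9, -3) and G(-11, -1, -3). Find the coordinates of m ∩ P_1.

(-5, -7, -12)

m has direction (4, -4, -2) through (3, -15, -16).
DF = (4, 4, -4), DG = (2, -6, -4); a normal to P_1 is DF × DG = (-40, 8, -32).
Using D: P_1 has equation -40x + 8y - 32z = 528.
Substitute r = (3, -15, -16) + t(4, -4, -2) into the plane: 272 + (-128)t = 528, so t = -2.
Intersection: (3, -15, -16) + (-2)·(4, -4, -2) = (-5, -7, -12).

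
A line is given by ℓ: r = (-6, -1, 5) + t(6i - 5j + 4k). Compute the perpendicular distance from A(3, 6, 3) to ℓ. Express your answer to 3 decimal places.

Taking (-6, -1, 5) on ℓ with direction v = (6, -5, 4): w = A − (-6, -1, 5) = (9, 7, -2), and w × v = (18, -48, -87).
Distance = |w × v| / |v| = √10197 / √77 ≈ 11.508.

11.508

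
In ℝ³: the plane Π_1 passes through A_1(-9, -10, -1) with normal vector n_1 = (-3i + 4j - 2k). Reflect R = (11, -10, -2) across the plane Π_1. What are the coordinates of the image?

(-1, 6, -10)

Π_1: n_1·r = n_1·A_1 gives -3x + 4y - 2z = -11.
λ = (n·R − d)/|n|² = (-69 − (-11))/29 = -2.
Reflection = R − 2λn = (11, -10, -2) − (-4)·(-3, 4, -2) = (-1, 6, -10).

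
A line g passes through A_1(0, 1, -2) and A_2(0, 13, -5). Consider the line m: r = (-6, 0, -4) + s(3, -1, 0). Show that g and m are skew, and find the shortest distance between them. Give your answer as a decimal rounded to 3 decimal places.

A direction vector for g is A_2 − A_1 = (0, 12, -3).
Common perpendicular direction n = (0, 12, -3) × (3, -1, 0) = (-3, -9, -36).
With w = (-6, 0, -4) − (0, 1, -2) = (-6, -1, -2), w · n = 99.
Since n ≠ 0 the lines are not parallel, and w · n = 99 ≠ 0 so they do not intersect; hence they are skew.
Distance = |w · n| / |n| = |99| / √1386 ≈ 2.659.

2.659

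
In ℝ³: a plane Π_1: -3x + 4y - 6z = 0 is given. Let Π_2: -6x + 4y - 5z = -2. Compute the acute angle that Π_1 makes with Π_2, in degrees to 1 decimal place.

cos θ = |n₁·n₂| / (|n₁||n₂|) = |64| / (√61 · √77).
θ = arccos(0.93383) ≈ 21.0°.

21.0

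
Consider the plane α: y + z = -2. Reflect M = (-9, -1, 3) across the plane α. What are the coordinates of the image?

(-9, -5, -1)

λ = (n·M − d)/|n|² = (2 − (-2))/2 = 2.
Reflection = M − 2λn = (-9, -1, 3) − 4·(0, 1, 1) = (-9, -5, -1).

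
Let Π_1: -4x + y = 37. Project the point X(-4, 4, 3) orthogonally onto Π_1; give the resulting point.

Foot = X − λn with λ = (n·X − d)/|n|² = (20 − 37)/17 = -1.
Foot = (-4, 4, 3) − (-1)·(-4, 1, 0) = (-8, 5, 3).

(-8, 5, 3)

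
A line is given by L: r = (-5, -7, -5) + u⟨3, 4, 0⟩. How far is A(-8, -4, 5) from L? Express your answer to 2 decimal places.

10.85

Taking (-5, -7, -5) on L with direction v = (3, 4, 0): w = A − (-5, -7, -5) = (-3, 3, 10), and w × v = (-40, 30, -21).
Distance = |w × v| / |v| = √2941 / √25 ≈ 10.85.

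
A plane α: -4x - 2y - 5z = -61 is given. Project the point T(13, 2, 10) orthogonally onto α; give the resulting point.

Foot = T − λn with λ = (n·T − d)/|n|² = (-106 − (-61))/45 = -1.
Foot = (13, 2, 10) − (-1)·(-4, -2, -5) = (9, 0, 5).

(9, 0, 5)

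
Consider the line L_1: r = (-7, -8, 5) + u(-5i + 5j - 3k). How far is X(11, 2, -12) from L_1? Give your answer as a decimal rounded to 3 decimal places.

Taking (-7, -8, 5) on L_1 with direction v = (-5, 5, -3): w = X − (-7, -8, 5) = (18, 10, -17), and w × v = (55, 139, 140).
Distance = |w × v| / |v| = √41946 / √59 ≈ 26.664.

26.664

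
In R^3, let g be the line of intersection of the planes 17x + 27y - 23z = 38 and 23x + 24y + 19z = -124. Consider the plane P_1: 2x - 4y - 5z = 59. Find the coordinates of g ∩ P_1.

Direction of g: (17, 27, -23) × (23, 24, 19) = (1065, -852, -213).
A point on g: solving the two plane equations with x = 15 gives (15, -14, -7).
Substitute r = (15, -14, -7) + t(1065, -852, -213) into the plane: 121 + 6603t = 59, so t = -2/213.
Intersection: (15, -14, -7) + (-2/213)·(1065, -852, -213) = (5, -6, -5).

(5, -6, -5)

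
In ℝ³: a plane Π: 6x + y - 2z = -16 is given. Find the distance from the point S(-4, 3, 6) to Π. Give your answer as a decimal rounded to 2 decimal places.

2.65

n·S − d = (6)·(-4) + (1)·(3) + (-2)·(6) − (-16) = -17; |n| = √41.
Distance = |-17| / √41 = 17/√41 ≈ 2.65.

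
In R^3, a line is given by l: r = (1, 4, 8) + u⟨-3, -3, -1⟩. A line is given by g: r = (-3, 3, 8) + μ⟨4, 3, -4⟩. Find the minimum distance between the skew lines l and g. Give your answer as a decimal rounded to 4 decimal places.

Common perpendicular direction n = (-3, -3, -1) × (4, 3, -4) = (15, -16, 3).
With w = (-3, 3, 8) − (1, 4, 8) = (-4, -1, 0), w · n = -44.
Distance = |w · n| / |n| = |-44| / √490 ≈ 1.9877.

1.9877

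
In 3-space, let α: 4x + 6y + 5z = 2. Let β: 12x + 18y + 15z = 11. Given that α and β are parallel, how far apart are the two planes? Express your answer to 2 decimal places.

Rescale β by 1/3: 4x + 6y + 5z = 11/3. Then distance = |2 − (11/3)| / √77 ≈ 0.19.

0.19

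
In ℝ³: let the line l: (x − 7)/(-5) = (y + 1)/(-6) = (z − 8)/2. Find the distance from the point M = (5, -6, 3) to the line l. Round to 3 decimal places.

6.337

l has direction (-5, -6, 2) through (7, -1, 8).
Taking (7, -1, 8) on l with direction v = (-5, -6, 2): w = M − (7, -1, 8) = (-2, -5, -5), and w × v = (-40, 29, -13).
Distance = |w × v| / |v| = √2610 / √65 ≈ 6.337.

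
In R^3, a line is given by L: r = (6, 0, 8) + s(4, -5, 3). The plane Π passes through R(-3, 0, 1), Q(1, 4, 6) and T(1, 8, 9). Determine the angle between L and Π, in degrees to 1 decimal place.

RQ = (4, 4, 5), RT = (4, 8, 8); a normal to Π is RQ × RT = (-8, -12, 16).
Using R: Π has equation -8x - 12y + 16z = 40.
sin θ = |n·v| / (|n||v|) = |76| / (√464 · √50) = 0.49896.
θ ≈ 29.9°.

29.9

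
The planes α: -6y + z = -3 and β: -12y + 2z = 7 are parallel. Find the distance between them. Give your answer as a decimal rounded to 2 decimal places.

1.07

Rescale β by 1/2: -6y + z = 7/2. Then distance = |-3 − (7/2)| / √37 ≈ 1.07.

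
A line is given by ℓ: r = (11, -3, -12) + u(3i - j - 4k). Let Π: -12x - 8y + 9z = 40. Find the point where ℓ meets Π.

(-1, 1, 4)

Substitute r = (11, -3, -12) + t(3, -1, -4) into the plane: -216 + (-64)t = 40, so t = -4.
Intersection: (11, -3, -12) + (-4)·(3, -1, -4) = (-1, 1, 4).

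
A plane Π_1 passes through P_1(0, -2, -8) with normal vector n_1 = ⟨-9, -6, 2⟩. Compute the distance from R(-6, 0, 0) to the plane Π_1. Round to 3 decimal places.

Π_1: n_1·r = n_1·P_1 gives -9x - 6y + 2z = -4.
n·R − d = (-9)·(-6) + (-6)·(0) + (2)·(0) − (-4) = 58; |n| = √121.
Distance = |58| / √121 = 58/√121 ≈ 5.273.

5.273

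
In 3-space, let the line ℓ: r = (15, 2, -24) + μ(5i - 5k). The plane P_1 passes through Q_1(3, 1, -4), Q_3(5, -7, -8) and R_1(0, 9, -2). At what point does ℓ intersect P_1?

Q_1Q_3 = (2, -8, -4), Q_1R_1 = (-3, 8, 2); a normal to P_1 is Q_1Q_3 × Q_1R_1 = (16, 8, -8).
Using Q_1: P_1 has equation 16x + 8y - 8z = 88.
Substitute r = (15, 2, -24) + t(5, 0, -5) into the plane: 448 + 120t = 88, so t = -3.
Intersection: (15, 2, -24) + (-3)·(5, 0, -5) = (0, 2, -9).

(0, 2, -9)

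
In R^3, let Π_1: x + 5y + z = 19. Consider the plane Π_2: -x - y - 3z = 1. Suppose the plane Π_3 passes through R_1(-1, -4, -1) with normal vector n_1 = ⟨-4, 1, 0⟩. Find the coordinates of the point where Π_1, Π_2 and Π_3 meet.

(1, 4, -2)

Π_3: n_1·r = n_1·R_1 gives -4x + y = 0.
Solving the 3×3 linear system x + 5y + z = 19, -x - y - 3z = 1, -4x + y = 0 (e.g. by elimination or Cramer's rule, determinant = 58) gives (1, 4, -2).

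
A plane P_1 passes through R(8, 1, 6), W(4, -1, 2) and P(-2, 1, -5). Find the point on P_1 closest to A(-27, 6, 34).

RW = (-4, -2, -4), RP = (-10, 0, -11); a normal to P_1 is RW × RP = (22, -4, -20).
Using R: P_1 has equation 22x - 4y - 20z = 52.
Foot = A − λn with λ = (n·A − d)/|n|² = (-1298 − 52)/900 = -3/2.
Foot = (-27, 6, 34) − (-3/2)·(22, -4, -20) = (6, 0, 4).

(6, 0, 4)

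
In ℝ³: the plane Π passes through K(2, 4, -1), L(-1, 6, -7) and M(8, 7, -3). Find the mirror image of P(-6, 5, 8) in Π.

(-2, -7, 2)

KL = (-3, 2, -6), KM = (6, 3, -2); a normal to Π is KL × KM = (14, -42, -21).
Using K: Π has equation 14x - 42y - 21z = -119.
λ = (n·P − d)/|n|² = (-462 − (-119))/2401 = -1/7.
Reflection = P − 2λn = (-6, 5, 8) − (-2/7)·(14, -42, -21) = (-2, -7, 2).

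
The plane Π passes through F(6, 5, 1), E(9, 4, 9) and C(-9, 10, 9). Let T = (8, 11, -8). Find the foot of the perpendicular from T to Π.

(6, 5, -8)

FE = (3, -1, 8), FC = (-15, 5, 8); a normal to Π is FE × FC = (-48, -144, 0).
Using F: Π has equation -48x - 144y = -1008.
Foot = T − λn with λ = (n·T − d)/|n|² = (-1968 − (-1008))/23040 = -1/24.
Foot = (8, 11, -8) − (-1/24)·(-48, -144, 0) = (6, 5, -8).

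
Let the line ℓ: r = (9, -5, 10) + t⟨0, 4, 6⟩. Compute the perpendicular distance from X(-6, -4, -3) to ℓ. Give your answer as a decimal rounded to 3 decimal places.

17.020

Taking (9, -5, 10) on ℓ with direction v = (0, 4, 6): w = X − (9, -5, 10) = (-15, 1, -13), and w × v = (58, 90, -60).
Distance = |w × v| / |v| = √15064 / √52 ≈ 17.020.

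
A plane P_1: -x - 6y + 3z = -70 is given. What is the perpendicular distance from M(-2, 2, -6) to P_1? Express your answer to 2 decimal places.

6.19

n·M − d = (-1)·(-2) + (-6)·(2) + (3)·(-6) − (-70) = 42; |n| = √46.
Distance = |42| / √46 = 42/√46 ≈ 6.19.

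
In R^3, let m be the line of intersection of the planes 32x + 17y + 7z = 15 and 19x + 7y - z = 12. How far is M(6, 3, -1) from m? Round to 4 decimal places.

Direction of m: (32, 17, 7) × (19, 7, -1) = (-66, 165, -99).
A point on m: solving the two plane equations with x = 1 gives (1, -1, 0).
Taking (1, -1, 0) on m with direction v = (-66, 165, -99): w = M − (1, -1, 0) = (5, 4, -1), and w × v = (-231, 561, 1089).
Distance = |w × v| / |v| = √1554003 / √41382 ≈ 6.1280.

6.1280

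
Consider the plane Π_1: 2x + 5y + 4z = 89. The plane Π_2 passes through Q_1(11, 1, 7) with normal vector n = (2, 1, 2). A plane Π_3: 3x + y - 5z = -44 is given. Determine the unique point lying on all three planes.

(3, 7, 12)

Π_2: n·r = n·Q_1 gives 2x + y + 2z = 37.
Solving the 3×3 linear system 2x + 5y + 4z = 89, 2x + y + 2z = 37, 3x + y - 5z = -44 (e.g. by elimination or Cramer's rule, determinant = 62) gives (3, 7, 12).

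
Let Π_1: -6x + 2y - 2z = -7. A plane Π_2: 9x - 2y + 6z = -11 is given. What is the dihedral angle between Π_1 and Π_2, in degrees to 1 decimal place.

cos θ = |n₁·n₂| / (|n₁||n₂|) = |-70| / (√44 · √121).
θ = arccos(0.95935) ≈ 16.4°.

16.4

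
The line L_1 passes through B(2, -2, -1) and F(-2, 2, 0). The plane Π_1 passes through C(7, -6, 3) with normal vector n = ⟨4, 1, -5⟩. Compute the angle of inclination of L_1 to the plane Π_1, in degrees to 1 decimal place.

27.2

A direction vector for L_1 is F − B = (-4, 4, 1).
Π_1: n·r = n·C gives 4x + y - 5z = 7.
sin θ = |n·v| / (|n||v|) = |-17| / (√42 · √33) = 0.45663.
θ ≈ 27.2°.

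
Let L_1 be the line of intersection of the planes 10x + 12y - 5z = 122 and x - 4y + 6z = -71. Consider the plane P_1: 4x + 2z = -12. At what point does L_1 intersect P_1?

Direction of L_1: (10, 12, -5) × (1, -4, 6) = (52, -65, -52).
A point on L_1: solving the two plane equations with x = 17 gives (17, -14, -24).
Substitute r = (17, -14, -24) + t(52, -65, -52) into the plane: 20 + 104t = -12, so t = -4/13.
Intersection: (17, -14, -24) + (-4/13)·(52, -65, -52) = (1, 6, -8).

(1, 6, -8)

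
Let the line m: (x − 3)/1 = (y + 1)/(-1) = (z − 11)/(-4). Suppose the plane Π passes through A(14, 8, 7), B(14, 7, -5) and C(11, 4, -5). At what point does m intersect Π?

(4, -2, 7)

m has direction (1, -1, -4) through (3, -1, 11).
AB = (0, -1, -12), AC = (-3, -4, -12); a normal to Π is AB × AC = (-36, 36, -3).
Using A: Π has equation -36x + 36y - 3z = -237.
Substitute r = (3, -1, 11) + t(1, -1, -4) into the plane: -177 + (-60)t = -237, so t = 1.
Intersection: (3, -1, 11) + 1·(1, -1, -4) = (4, -2, 7).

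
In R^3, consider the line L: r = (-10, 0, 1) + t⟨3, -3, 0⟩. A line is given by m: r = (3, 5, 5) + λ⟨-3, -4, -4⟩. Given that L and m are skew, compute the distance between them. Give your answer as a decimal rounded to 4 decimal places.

4.8889

Common perpendicular direction n = (3, -3, 0) × (-3, -4, -4) = (12, 12, -21).
With w = (3, 5, 5) − (-10, 0, 1) = (13, 5, 4), w · n = 132.
Distance = |w · n| / |n| = |132| / √729 ≈ 4.8889.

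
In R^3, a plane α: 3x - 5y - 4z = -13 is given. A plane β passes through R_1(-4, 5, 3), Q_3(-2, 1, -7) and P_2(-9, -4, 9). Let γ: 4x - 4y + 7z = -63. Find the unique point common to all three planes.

R_1Q_3 = (2, -4, -10), R_1P_2 = (-5, -9, 6); a normal to β is R_1Q_3 × R_1P_2 = (-114, 38, -38).
Using R_1: β has equation -114x + 38y - 38z = 532.
Solving the 3×3 linear system 3x - 5y - 4z = -13, -114x + 38y - 38z = 532, 4x - 4y + 7z = -63 (e.g. by elimination or Cramer's rule, determinant = -4104) gives (-1, 6, -5).

(-1, 6, -5)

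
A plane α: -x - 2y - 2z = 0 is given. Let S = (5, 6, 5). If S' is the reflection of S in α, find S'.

(-1, -6, -7)

λ = (n·S − d)/|n|² = (-27 − 0)/9 = -3.
Reflection = S − 2λn = (5, 6, 5) − (-6)·(-1, -2, -2) = (-1, -6, -7).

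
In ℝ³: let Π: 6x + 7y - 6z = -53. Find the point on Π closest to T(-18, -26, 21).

(0, -5, 3)

Foot = T − λn with λ = (n·T − d)/|n|² = (-416 − (-53))/121 = -3.
Foot = (-18, -26, 21) − (-3)·(6, 7, -6) = (0, -5, 3).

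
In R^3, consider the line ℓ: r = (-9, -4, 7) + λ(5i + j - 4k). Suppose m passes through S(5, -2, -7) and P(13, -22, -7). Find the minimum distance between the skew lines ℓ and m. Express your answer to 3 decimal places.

A direction vector for m is P − S = (8, -20, 0).
Common perpendicular direction n = (5, 1, -4) × (8, -20, 0) = (-80, -32, -108).
With w = (5, -2, -7) − (-9, -4, 7) = (14, 2, -14), w · n = 328.
Distance = |w · n| / |n| = |328| / √19088 ≈ 2.374.

2.374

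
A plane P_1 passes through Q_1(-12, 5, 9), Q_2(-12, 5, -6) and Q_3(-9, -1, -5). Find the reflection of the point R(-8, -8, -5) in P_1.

Q_1Q_2 = (0, 0, -15), Q_1Q_3 = (3, -6, -14); a normal to P_1 is Q_1Q_2 × Q_1Q_3 = (-90, -45, 0).
Using Q_1: P_1 has equation -90x - 45y = 855.
λ = (n·R − d)/|n|² = (1080 − 855)/10125 = 1/45.
Reflection = R − 2λn = (-8, -8, -5) − (2/45)·(-90, -45, 0) = (-4, -6, -5).

(-4, -6, -5)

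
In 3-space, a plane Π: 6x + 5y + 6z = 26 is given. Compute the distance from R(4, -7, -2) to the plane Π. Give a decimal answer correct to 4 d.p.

4.9752

n·R − d = (6)·(4) + (5)·(-7) + (6)·(-2) − 26 = -49; |n| = √97.
Distance = |-49| / √97 = 49/√97 ≈ 4.9752.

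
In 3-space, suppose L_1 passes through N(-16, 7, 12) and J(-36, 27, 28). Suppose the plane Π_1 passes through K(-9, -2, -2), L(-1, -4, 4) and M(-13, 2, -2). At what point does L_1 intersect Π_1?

A direction vector for L_1 is J − N = (-20, 20, 16).
KL = (8, -2, 6), KM = (-4, 4, 0); a normal to Π_1 is KL × KM = (-24, -24, 24).
Using K: Π_1 has equation -24x - 24y + 24z = 216.
Substitute r = (-16, 7, 12) + t(-20, 20, 16) into the plane: 504 + 384t = 216, so t = -3/4.
Intersection: (-16, 7, 12) + (-3/4)·(-20, 20, 16) = (-1, -8, 0).

(-1, -8, 0)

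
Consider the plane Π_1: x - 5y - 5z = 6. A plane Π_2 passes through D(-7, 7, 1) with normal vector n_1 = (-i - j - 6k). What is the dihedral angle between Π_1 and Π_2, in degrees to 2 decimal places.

39.44

Π_2: n_1·r = n_1·D gives -x - y - 6z = -6.
cos θ = |n₁·n₂| / (|n₁||n₂|) = |34| / (√51 · √38).
θ = arccos(0.77233) ≈ 39.44°.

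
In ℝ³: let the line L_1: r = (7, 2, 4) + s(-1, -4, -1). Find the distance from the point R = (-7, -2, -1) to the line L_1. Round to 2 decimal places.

13.00

Taking (7, 2, 4) on L_1 with direction v = (-1, -4, -1): w = R − (7, 2, 4) = (-14, -4, -5), and w × v = (-16, -9, 52).
Distance = |w × v| / |v| = √3041 / √18 ≈ 13.00.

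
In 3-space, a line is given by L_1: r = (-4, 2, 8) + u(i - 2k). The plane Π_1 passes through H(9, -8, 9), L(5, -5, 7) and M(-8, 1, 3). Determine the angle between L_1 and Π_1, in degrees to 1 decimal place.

48.1

HL = (-4, 3, -2), HM = (-17, 9, -6); a normal to Π_1 is HL × HM = (0, 10, 15).
Using H: Π_1 has equation 10y + 15z = 55.
sin θ = |n·v| / (|n||v|) = |-30| / (√325 · √5) = 0.74421.
θ ≈ 48.1°.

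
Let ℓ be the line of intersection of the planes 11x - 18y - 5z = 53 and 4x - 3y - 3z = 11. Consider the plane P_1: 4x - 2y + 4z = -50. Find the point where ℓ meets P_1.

(-7, -5, -8)

Direction of ℓ: (11, -18, -5) × (4, -3, -3) = (39, 13, 39).
A point on ℓ: solving the two plane equations with x = 5 gives (5, -1, 4).
Substitute r = (5, -1, 4) + t(39, 13, 39) into the plane: 38 + 286t = -50, so t = -4/13.
Intersection: (5, -1, 4) + (-4/13)·(39, 13, 39) = (-7, -5, -8).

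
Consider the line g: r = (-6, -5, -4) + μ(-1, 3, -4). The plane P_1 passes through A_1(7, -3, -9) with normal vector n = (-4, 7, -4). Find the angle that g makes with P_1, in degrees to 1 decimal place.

63.3

P_1: n·r = n·A_1 gives -4x + 7y - 4z = -13.
sin θ = |n·v| / (|n||v|) = |41| / (√81 · √26) = 0.89342.
θ ≈ 63.3°.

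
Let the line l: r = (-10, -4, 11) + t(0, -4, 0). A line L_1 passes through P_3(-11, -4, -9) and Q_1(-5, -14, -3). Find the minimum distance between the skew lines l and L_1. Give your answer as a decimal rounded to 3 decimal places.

13.435

A direction vector for L_1 is Q_1 − P_3 = (6, -10, 6).
Common perpendicular direction n = (0, -4, 0) × (6, -10, 6) = (-24, 0, 24).
With w = (-11, -4, -9) − (-10, -4, 11) = (-1, 0, -20), w · n = -456.
Distance = |w · n| / |n| = |-456| / √1152 ≈ 13.435.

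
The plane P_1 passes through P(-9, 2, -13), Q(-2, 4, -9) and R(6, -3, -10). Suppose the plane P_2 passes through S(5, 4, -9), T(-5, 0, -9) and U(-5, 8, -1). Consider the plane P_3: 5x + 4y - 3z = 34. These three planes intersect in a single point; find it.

(0, 1, -10)

PQ = (7, 2, 4), PR = (15, -5, 3); a normal to P_1 is PQ × PR = (26, 39, -65).
Using P: P_1 has equation 26x + 39y - 65z = 689.
ST = (-10, -4, 0), SU = (-10, 4, 8); a normal to P_2 is ST × SU = (-32, 80, -80).
Using S: P_2 has equation -32x + 80y - 80z = 880.
Solving the 3×3 linear system 26x + 39y - 65z = 689, -32x + 80y - 80z = 880, 5x + 4y - 3z = 34 (e.g. by elimination or Cramer's rule, determinant = 17056) gives (0, 1, -10).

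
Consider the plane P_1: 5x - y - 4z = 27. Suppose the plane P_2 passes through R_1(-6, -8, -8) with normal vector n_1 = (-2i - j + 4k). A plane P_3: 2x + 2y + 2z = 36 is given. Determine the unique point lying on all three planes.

P_2: n_1·r = n_1·R_1 gives -2x - y + 4z = -12.
Solving the 3×3 linear system 5x - y - 4z = 27, -2x - y + 4z = -12, 2x + 2y + 2z = 36 (e.g. by elimination or Cramer's rule, determinant = -54) gives (9, 6, 3).

(9, 6, 3)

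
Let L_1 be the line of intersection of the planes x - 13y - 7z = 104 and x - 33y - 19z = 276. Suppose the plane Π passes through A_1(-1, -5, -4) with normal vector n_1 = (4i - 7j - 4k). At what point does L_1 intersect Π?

(-3, -5, -6)

Direction of L_1: (1, -13, -7) × (1, -33, -19) = (16, 12, -20).
A point on L_1: solving the two plane equations with x = -19 gives (-19, -17, 14).
Π: n_1·r = n_1·A_1 gives 4x - 7y - 4z = 47.
Substitute r = (-19, -17, 14) + t(16, 12, -20) into the plane: -13 + 60t = 47, so t = 1.
Intersection: (-19, -17, 14) + 1·(16, 12, -20) = (-3, -5, -6).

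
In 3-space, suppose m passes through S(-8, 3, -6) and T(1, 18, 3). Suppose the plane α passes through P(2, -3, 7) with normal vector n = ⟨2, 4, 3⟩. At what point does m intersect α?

A direction vector for m is T − S = (9, 15, 9).
α: n·r = n·P gives 2x + 4y + 3z = 13.
Substitute r = (-8, 3, -6) + t(9, 15, 9) into the plane: -22 + 105t = 13, so t = 1/3.
Intersection: (-8, 3, -6) + (1/3)·(9, 15, 9) = (-5, 8, -3).

(-5, 8, -3)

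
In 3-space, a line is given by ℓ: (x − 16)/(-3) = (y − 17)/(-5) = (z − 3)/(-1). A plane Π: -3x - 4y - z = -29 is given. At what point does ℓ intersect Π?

(7, 2, 0)

ℓ has direction (-3, -5, -1) through (16, 17, 3).
Substitute r = (16, 17, 3) + t(-3, -5, -1) into the plane: -119 + 30t = -29, so t = 3.
Intersection: (16, 17, 3) + 3·(-3, -5, -1) = (7, 2, 0).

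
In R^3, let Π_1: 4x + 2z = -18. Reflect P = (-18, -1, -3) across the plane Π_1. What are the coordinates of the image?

λ = (n·P − d)/|n|² = (-78 − (-18))/20 = -3.
Reflection = P − 2λn = (-18, -1, -3) − (-6)·(4, 0, 2) = (6, -1, 9).

(6, -1, 9)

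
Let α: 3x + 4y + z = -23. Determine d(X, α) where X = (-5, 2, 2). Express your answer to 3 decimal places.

n·X − d = (3)·(-5) + (4)·(2) + (1)·(2) − (-23) = 18; |n| = √26.
Distance = |18| / √26 = 18/√26 ≈ 3.530.

3.530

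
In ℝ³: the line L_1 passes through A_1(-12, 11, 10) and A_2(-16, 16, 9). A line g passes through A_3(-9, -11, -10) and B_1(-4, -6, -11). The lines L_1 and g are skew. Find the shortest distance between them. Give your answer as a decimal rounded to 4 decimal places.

23.9262

A direction vector for L_1 is A_2 − A_1 = (-4, 5, -1).
A direction vector for g is B_1 − A_3 = (5, 5, -1).
Common perpendicular direction n = (-4, 5, -1) × (5, 5, -1) = (0, -9, -45).
With w = (-9, -11, -10) − (-12, 11, 10) = (3, -22, -20), w · n = 1098.
Distance = |w · n| / |n| = |1098| / √2106 ≈ 23.9262.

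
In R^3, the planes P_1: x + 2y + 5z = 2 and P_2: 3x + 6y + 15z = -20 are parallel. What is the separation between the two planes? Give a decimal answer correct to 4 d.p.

Rescale P_2 by 1/3: x + 2y + 5z = -20/3. Then distance = |2 − (-20/3)| / √30 ≈ 1.5823.

1.5823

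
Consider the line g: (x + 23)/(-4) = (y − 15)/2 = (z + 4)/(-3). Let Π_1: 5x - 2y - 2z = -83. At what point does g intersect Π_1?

(-11, 9, 5)

g has direction (-4, 2, -3) through (-23, 15, -4).
Substitute r = (-23, 15, -4) + t(-4, 2, -3) into the plane: -137 + (-18)t = -83, so t = -3.
Intersection: (-23, 15, -4) + (-3)·(-4, 2, -3) = (-11, 9, 5).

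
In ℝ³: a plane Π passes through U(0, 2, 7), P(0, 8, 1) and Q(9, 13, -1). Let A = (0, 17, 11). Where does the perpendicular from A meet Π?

UP = (0, 6, -6), UQ = (9, 11, -8); a normal to Π is UP × UQ = (18, -54, -54).
Using U: Π has equation 18x - 54y - 54z = -486.
Foot = A − λn with λ = (n·A − d)/|n|² = (-1512 − (-486))/6156 = -1/6.
Foot = (0, 17, 11) − (-1/6)·(18, -54, -54) = (3, 8, 2).

(3, 8, 2)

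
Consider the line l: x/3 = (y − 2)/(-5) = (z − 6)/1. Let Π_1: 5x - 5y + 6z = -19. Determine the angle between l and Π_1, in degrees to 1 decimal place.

l has direction (3, -5, 1) through (0, 2, 6).
sin θ = |n·v| / (|n||v|) = |46| / (√86 · √35) = 0.83845.
θ ≈ 57.0°.

57.0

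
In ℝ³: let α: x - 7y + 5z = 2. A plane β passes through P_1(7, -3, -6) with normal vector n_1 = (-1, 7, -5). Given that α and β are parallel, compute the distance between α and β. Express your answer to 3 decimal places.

β: n_1·r = n_1·P_1 gives -x + 7y - 5z = 2.
Rescale β by 1/(-1): x - 7y + 5z = -2. Then distance = |2 − (-2)| / √75 ≈ 0.462.

0.462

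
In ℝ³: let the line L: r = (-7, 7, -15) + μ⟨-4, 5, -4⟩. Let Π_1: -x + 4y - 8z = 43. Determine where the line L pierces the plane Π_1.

(1, -3, -7)

Substitute r = (-7, 7, -15) + t(-4, 5, -4) into the plane: 155 + 56t = 43, so t = -2.
Intersection: (-7, 7, -15) + (-2)·(-4, 5, -4) = (1, -3, -7).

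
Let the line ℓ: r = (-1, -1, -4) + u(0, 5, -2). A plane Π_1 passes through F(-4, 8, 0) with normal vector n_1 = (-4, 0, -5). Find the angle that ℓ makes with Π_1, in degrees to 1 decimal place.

16.9

Π_1: n_1·r = n_1·F gives -4x - 5z = 16.
sin θ = |n·v| / (|n||v|) = |10| / (√41 · √29) = 0.29001.
θ ≈ 16.9°.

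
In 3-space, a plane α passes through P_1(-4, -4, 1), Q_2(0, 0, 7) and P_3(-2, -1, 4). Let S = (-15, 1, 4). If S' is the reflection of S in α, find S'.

P_1Q_2 = (4, 4, 6), P_1P_3 = (2, 3, 3); a normal to α is P_1Q_2 × P_1P_3 = (-6, 0, 4).
Using P_1: α has equation -6x + 4z = 28.
λ = (n·S − d)/|n|² = (106 − 28)/52 = 3/2.
Reflection = S − 2λn = (-15, 1, 4) − 3·(-6, 0, 4) = (3, 1, -8).

(3, 1, -8)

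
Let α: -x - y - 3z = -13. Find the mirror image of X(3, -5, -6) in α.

(9, 1, 12)

λ = (n·X − d)/|n|² = (20 − (-13))/11 = 3.
Reflection = X − 2λn = (3, -5, -6) − 6·(-1, -1, -3) = (9, 1, 12).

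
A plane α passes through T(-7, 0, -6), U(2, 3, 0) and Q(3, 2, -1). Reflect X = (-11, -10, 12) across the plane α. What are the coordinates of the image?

TU = (9, 3, 6), TQ = (10, 2, 5); a normal to α is TU × TQ = (3, 15, -12).
Using T: α has equation 3x + 15y - 12z = 51.
λ = (n·X − d)/|n|² = (-327 − 51)/378 = -1.
Reflection = X − 2λn = (-11, -10, 12) − (-2)·(3, 15, -12) = (-5, 20, -12).

(-5, 20, -12)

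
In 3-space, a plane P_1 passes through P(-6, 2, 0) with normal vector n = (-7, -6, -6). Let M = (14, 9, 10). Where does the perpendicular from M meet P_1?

P_1: n·r = n·P gives -7x - 6y - 6z = 30.
Foot = M − λn with λ = (n·M − d)/|n|² = (-212 − 30)/121 = -2.
Foot = (14, 9, 10) − (-2)·(-7, -6, -6) = (0, -3, -2).

(0, -3, -2)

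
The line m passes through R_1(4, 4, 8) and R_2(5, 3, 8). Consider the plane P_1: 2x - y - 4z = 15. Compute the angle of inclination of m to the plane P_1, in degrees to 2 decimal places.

A direction vector for m is R_2 − R_1 = (1, -1, 0).
sin θ = |n·v| / (|n||v|) = |3| / (√21 · √2) = 0.46291.
θ ≈ 27.58°.

27.58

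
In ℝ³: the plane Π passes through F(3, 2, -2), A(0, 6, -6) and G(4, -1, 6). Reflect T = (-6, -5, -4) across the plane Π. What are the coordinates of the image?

FA = (-3, 4, -4), FG = (1, -3, 8); a normal to Π is FA × FG = (20, 20, 5).
Using F: Π has equation 20x + 20y + 5z = 90.
λ = (n·T − d)/|n|² = (-240 − 90)/825 = -2/5.
Reflection = T − 2λn = (-6, -5, -4) − (-4/5)·(20, 20, 5) = (10, 11, 0).

(10, 11, 0)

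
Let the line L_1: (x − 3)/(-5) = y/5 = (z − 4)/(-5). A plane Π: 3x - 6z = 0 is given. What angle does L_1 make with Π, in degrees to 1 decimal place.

15.0

L_1 has direction (-5, 5, -5) through (3, 0, 4).
sin θ = |n·v| / (|n||v|) = |15| / (√45 · √75) = 0.25820.
θ ≈ 15.0°.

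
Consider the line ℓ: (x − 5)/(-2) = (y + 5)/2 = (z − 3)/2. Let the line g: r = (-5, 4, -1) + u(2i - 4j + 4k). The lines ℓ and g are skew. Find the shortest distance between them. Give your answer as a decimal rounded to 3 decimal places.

ℓ has direction (-2, 2, 2) through (5, -5, 3).
Common perpendicular direction n = (-2, 2, 2) × (2, -4, 4) = (16, 12, 4).
With w = (-5, 4, -1) − (5, -5, 3) = (-10, 9, -4), w · n = -68.
Distance = |w · n| / |n| = |-68| / √416 ≈ 3.334.

3.334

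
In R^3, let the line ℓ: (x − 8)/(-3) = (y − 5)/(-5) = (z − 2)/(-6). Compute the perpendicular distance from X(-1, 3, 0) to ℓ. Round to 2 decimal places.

7.40

ℓ has direction (-3, -5, -6) through (8, 5, 2).
Taking (8, 5, 2) on ℓ with direction v = (-3, -5, -6): w = X − (8, 5, 2) = (-9, -2, -2), and w × v = (2, -48, 39).
Distance = |w × v| / |v| = √3829 / √70 ≈ 7.40.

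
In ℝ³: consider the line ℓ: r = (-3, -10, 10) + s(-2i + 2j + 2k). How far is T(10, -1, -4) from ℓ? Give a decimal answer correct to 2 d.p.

18.38

Taking (-3, -10, 10) on ℓ with direction v = (-2, 2, 2): w = T − (-3, -10, 10) = (13, 9, -14), and w × v = (46, 2, 44).
Distance = |w × v| / |v| = √4056 / √12 ≈ 18.38.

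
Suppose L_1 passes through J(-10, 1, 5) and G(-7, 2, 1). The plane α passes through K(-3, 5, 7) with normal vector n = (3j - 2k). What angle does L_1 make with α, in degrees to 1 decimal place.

36.7

A direction vector for L_1 is G − J = (3, 1, -4).
α: n·r = n·K gives 3y - 2z = 1.
sin θ = |n·v| / (|n||v|) = |11| / (√13 · √26) = 0.59832.
θ ≈ 36.7°.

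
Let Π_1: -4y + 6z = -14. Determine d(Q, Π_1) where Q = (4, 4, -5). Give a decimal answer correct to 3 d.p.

n·Q − d = (0)·(4) + (-4)·(4) + (6)·(-5) − (-14) = -32; |n| = √52.
Distance = |-32| / √52 = 32/√52 ≈ 4.438.

4.438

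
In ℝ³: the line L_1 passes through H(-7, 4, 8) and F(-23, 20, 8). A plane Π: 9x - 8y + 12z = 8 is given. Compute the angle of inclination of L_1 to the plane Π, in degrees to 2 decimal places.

A direction vector for L_1 is F − H = (-16, 16, 0).
sin θ = |n·v| / (|n||v|) = |-272| / (√289 · √512) = 0.70711.
θ ≈ 45.00°.

45.00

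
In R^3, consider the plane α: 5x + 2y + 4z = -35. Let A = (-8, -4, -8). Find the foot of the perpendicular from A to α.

(-3, -2, -4)

Foot = A − λn with λ = (n·A − d)/|n|² = (-80 − (-35))/45 = -1.
Foot = (-8, -4, -8) − (-1)·(5, 2, 4) = (-3, -2, -4).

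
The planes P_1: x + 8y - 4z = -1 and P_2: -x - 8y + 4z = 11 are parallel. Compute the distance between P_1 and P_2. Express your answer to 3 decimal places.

1.111

Rescale P_2 by 1/(-1): x + 8y - 4z = -11. Then distance = |-1 − (-11)| / √81 ≈ 1.111.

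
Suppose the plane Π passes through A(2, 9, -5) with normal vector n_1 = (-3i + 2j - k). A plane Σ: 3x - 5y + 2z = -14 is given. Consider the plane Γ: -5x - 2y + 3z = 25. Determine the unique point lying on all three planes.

Π: n_1·r = n_1·A gives -3x + 2y - z = 17.
Solving the 3×3 linear system -3x + 2y - z = 17, 3x - 5y + 2z = -14, -5x - 2y + 3z = 25 (e.g. by elimination or Cramer's rule, determinant = 26) gives (-6, -2, -3).

(-6, -2, -3)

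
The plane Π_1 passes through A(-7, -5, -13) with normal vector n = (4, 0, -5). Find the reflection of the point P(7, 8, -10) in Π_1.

(-1, 8, 0)

Π_1: n·r = n·A gives 4x - 5z = 37.
λ = (n·P − d)/|n|² = (78 − 37)/41 = 1.
Reflection = P − 2λn = (7, 8, -10) − 2·(4, 0, -5) = (-1, 8, 0).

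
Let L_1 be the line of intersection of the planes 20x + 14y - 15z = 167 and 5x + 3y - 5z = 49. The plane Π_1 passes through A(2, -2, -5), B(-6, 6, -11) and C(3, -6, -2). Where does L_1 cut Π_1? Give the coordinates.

Direction of L_1: (20, 14, -15) × (5, 3, -5) = (-25, 25, -10).
A point on L_1: solving the two plane equations with x = -9 gives (-9, 13, -11).
AB = (-8, 8, -6), AC = (1, -4, 3); a normal to Π_1 is AB × AC = (0, 18, 24).
Using A: Π_1 has equation 18y + 24z = -156.
Substitute r = (-9, 13, -11) + t(-25, 25, -10) into the plane: -30 + 210t = -156, so t = -3/5.
Intersection: (-9, 13, -11) + (-3/5)·(-25, 25, -10) = (6, -2, -5).

(6, -2, -5)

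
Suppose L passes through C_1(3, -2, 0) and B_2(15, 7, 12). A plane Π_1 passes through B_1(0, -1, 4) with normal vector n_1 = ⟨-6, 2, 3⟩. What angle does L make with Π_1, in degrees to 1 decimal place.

7.7

A direction vector for L is B_2 − C_1 = (12, 9, 12).
Π_1: n_1·r = n_1·B_1 gives -6x + 2y + 3z = 10.
sin θ = |n·v| / (|n||v|) = |-18| / (√49 · √369) = 0.13386.
θ ≈ 7.7°.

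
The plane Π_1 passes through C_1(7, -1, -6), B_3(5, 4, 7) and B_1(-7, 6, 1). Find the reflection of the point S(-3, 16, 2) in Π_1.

C_1B_3 = (-2, 5, 13), C_1B_1 = (-14, 7, 7); a normal to Π_1 is C_1B_3 × C_1B_1 = (-56, -168, 56).
Using C_1: Π_1 has equation -56x - 168y + 56z = -560.
λ = (n·S − d)/|n|² = (-2408 − (-560))/34496 = -3/56.
Reflection = S − 2λn = (-3, 16, 2) − (-3/28)·(-56, -168, 56) = (-9, -2, 8).

(-9, -2, 8)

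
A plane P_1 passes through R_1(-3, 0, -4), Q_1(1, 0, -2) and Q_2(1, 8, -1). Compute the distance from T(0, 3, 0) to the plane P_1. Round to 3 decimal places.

1.889

R_1Q_1 = (4, 0, 2), R_1Q_2 = (4, 8, 3); a normal to P_1 is R_1Q_1 × R_1Q_2 = (-16, -4, 32).
Using R_1: P_1 has equation -16x - 4y + 32z = -80.
n·T − d = (-16)·(0) + (-4)·(3) + (32)·(0) − (-80) = 68; |n| = √1296.
Distance = |68| / √1296 = 68/√1296 ≈ 1.889.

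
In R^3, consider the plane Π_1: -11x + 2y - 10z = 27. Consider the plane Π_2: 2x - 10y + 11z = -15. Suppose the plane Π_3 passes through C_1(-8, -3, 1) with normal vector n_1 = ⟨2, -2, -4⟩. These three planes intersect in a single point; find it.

(-3, 2, 1)

Π_3: n_1·r = n_1·C_1 gives 2x - 2y - 4z = -14.
Solving the 3×3 linear system -11x + 2y - 10z = 27, 2x - 10y + 11z = -15, 2x - 2y - 4z = -14 (e.g. by elimination or Cramer's rule, determinant = -782) gives (-3, 2, 1).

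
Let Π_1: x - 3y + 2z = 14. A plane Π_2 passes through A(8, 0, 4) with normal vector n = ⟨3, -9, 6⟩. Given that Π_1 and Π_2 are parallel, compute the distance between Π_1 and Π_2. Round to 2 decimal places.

Π_2: n·r = n·A gives 3x - 9y + 6z = 48.
Rescale Π_2 by 1/3: x - 3y + 2z = 16. Then distance = |14 − 16| / √14 ≈ 0.53.

0.53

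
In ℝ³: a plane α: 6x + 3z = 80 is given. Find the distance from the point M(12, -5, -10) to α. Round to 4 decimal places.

n·M − d = (6)·(12) + (0)·(-5) + (3)·(-10) − 80 = -38; |n| = √45.
Distance = |-38| / √45 = 38/√45 ≈ 5.6647.

5.6647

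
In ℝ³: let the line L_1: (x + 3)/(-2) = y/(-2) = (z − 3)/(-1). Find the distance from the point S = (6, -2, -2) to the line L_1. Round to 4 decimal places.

10.0499

L_1 has direction (-2, -2, -1) through (-3, 0, 3).
Taking (-3, 0, 3) on L_1 with direction v = (-2, -2, -1): w = S − (-3, 0, 3) = (9, -2, -5), and w × v = (-8, 19, -22).
Distance = |w × v| / |v| = √909 / √9 ≈ 10.0499.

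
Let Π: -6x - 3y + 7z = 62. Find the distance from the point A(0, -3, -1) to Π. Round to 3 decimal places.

6.189

n·A − d = (-6)·(0) + (-3)·(-3) + (7)·(-1) − 62 = -60; |n| = √94.
Distance = |-60| / √94 = 60/√94 ≈ 6.189.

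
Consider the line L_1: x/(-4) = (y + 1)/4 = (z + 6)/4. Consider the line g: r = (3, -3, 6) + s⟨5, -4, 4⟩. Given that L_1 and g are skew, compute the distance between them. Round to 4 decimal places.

0.4966

L_1 has direction (-4, 4, 4) through (0, -1, -6).
Common perpendicular direction n = (-4, 4, 4) × (5, -4, 4) = (32, 36, -4).
With w = (3, -3, 6) − (0, -1, -6) = (3, -2, 12), w · n = -24.
Distance = |w · n| / |n| = |-24| / √2336 ≈ 0.4966.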